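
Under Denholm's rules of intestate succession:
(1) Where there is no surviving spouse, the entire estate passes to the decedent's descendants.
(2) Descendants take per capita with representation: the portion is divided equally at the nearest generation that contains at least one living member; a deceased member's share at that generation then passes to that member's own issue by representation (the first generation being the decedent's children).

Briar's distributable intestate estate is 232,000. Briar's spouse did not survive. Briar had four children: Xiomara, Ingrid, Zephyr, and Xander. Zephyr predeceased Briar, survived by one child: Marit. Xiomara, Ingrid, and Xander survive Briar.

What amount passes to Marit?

Marit receives 58,000.

The entire 232,000 passes to the descendants.
That amount (232,000) is divided into 4 shares of 58,000: Xiomara, Ingrid, and Xander each take 58,000; Zephyr's 58,000 share passes to Zephyr's issue.
Zephyr's share (58,000) passes entirely to Marit.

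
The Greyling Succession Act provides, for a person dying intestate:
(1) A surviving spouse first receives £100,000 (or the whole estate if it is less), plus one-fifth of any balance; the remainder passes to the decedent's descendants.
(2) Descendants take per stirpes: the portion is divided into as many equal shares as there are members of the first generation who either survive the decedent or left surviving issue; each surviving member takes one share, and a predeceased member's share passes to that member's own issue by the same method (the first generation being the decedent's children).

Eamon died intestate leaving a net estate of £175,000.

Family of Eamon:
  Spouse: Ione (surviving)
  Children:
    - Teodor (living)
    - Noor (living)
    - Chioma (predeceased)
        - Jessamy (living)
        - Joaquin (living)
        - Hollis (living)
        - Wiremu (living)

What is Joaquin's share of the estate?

Ione first takes £100,000, leaving a balance of £75,000. Ione then takes one-fifth of the balance (£15,000), for a total of £115,000. The remaining £60,000 passes to the descendants.
The descendants' portion (£60,000) is divided into 3 shares of £20,000: Teodor and Noor each take £20,000; Chioma's £20,000 share passes to Chioma's issue.
Chioma's share (£20,000) is divided into 4 shares of £5,000: Jessamy, Joaquin, Hollis, and Wiremu each take £5,000.

Joaquin receives £5,000.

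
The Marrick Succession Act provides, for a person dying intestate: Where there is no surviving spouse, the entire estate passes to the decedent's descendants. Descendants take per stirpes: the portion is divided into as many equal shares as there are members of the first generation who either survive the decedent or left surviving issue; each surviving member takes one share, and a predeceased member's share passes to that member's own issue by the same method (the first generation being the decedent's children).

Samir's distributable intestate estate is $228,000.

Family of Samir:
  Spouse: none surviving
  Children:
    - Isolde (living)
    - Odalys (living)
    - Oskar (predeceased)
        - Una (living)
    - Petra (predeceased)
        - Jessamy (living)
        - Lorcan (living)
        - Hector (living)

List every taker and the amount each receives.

The entire $228,000 passes to the descendants.
That amount ($228,000) is divided into 4 shares of $57,000: Isolde and Odalys each take $57,000; Oskar's $57,000 share passes to Oskar's issue; Petra's $57,000 share passes to Petra's issue.
Oskar's share ($57,000) passes entirely to Una.
Petra's share ($57,000) is divided into 3 shares of $19,000: Jessamy, Lorcan, and Hector each take $19,000.

Isolde: $57,000; Odalys: $57,000; Una: $57,000; Jessamy: $19,000; Lorcan: $19,000; Hector: $19,000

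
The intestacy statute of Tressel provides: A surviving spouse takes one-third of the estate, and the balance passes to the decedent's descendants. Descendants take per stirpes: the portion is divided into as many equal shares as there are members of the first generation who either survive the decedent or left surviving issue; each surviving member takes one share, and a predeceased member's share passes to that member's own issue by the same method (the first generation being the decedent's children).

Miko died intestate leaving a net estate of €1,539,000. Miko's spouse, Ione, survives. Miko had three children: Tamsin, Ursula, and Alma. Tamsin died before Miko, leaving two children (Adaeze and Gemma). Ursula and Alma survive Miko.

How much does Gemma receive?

Gemma receives €171,000.

Ione takes one-third of €1,539,000 = €513,000. The remaining €1,026,000 passes to the descendants.
The descendants' portion (€1,026,000) is divided into 3 shares of €342,000: Ursula and Alma each take €342,000; Tamsin's €342,000 share passes to Tamsin's issue.
Tamsin's share (€342,000) is divided into 2 shares of €171,000: Adaeze and Gemma each take €171,000.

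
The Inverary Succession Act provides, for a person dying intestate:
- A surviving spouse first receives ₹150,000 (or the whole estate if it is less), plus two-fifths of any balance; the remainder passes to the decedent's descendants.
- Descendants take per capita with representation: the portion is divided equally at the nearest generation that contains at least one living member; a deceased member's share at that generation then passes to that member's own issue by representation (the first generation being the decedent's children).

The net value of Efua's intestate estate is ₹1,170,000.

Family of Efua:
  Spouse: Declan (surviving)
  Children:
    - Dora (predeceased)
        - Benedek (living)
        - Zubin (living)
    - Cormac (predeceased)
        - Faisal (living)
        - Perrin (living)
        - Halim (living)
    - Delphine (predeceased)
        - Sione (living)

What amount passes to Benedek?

Benedek receives ₹102,000.

Declan first takes ₹150,000, leaving a balance of ₹1,020,000. Declan then takes two-fifths of the balance (₹408,000), for a total of ₹558,000. The remaining ₹612,000 passes to the descendants.
No child survives, so the initial division is made at the grandchildren's generation.
The descendants' portion (₹612,000) is divided into 6 shares of ₹102,000: Benedek, Zubin, Faisal, Perrin, Halim, and Sione each take ₹102,000.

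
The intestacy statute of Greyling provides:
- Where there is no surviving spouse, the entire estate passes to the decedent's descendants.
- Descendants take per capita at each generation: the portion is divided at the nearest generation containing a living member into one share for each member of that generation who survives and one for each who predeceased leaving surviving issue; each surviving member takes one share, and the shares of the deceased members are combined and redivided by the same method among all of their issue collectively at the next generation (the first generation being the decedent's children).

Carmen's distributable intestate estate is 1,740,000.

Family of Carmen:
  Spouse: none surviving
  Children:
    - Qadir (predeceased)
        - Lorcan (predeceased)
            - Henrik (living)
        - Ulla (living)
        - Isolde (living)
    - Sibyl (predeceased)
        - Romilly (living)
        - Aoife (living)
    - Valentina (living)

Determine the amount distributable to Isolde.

The entire 1,740,000 passes to the descendants.
That amount (1,740,000) is divided at the children's generation into 3 shares of 580,000. Valentina takes 580,000. The 2 shares of the deceased (Qadir and Sibyl) are combined into a pool of 1,160,000.
That pool (1,160,000) is divided at the grandchildren's generation into 5 shares of 232,000. Ulla, Isolde, Romilly, and Aoife each take 232,000. The remaining share for the deceased Lorcan (232,000) is carried to the next generation.
That pool (232,000) passes entirely to Henrik, the sole taker at the great-grandchildren's generation.

Isolde receives 232,000.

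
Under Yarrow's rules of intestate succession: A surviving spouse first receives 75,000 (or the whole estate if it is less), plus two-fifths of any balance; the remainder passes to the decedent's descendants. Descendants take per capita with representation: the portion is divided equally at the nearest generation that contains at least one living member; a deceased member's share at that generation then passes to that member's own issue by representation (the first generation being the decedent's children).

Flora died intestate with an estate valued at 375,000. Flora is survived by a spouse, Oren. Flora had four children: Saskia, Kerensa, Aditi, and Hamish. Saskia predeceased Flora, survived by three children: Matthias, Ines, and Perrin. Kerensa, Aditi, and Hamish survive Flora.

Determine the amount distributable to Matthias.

Matthias receives 15,000.

Oren first takes 75,000, leaving a balance of 300,000. Oren then takes two-fifths of the balance (120,000), for a total of 195,000. The remaining 180,000 passes to the descendants.
The descendants' portion (180,000) is divided into 4 shares of 45,000: Kerensa, Aditi, and Hamish each take 45,000; Saskia's 45,000 share passes to Saskia's issue.
Saskia's share (45,000) is divided into 3 shares of 15,000: Matthias, Ines, and Perrin each take 15,000.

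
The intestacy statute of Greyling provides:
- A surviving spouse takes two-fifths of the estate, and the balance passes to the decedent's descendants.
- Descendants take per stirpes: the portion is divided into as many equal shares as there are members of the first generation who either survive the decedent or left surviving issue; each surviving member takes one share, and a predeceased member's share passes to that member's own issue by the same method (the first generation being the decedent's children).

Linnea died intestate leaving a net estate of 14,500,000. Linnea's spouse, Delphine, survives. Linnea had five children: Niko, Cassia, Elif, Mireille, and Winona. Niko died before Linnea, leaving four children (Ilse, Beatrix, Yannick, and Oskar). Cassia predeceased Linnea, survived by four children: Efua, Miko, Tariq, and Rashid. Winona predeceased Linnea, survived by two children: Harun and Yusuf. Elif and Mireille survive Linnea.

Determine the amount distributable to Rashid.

Delphine takes two-fifths of 14,500,000 = 5,800,000. The remaining 8,700,000 passes to the descendants.
The descendants' portion (8,700,000) is divided into 5 shares of 1,740,000: Elif and Mireille each take 1,740,000; Niko's 1,740,000 share passes to Niko's issue; Cassia's 1,740,000 share passes to Cassia's issue; Winona's 1,740,000 share passes to Winona's issue.
Niko's share (1,740,000) is divided into 4 shares of 435,000: Ilse, Beatrix, Yannick, and Oskar each take 435,000.
Cassia's share (1,740,000) is divided into 4 shares of 435,000: Efua, Miko, Tariq, and Rashid each take 435,000.
Winona's share (1,740,000) is divided into 2 shares of 870,000: Harun and Yusuf each take 870,000.

Rashid receives 435,000.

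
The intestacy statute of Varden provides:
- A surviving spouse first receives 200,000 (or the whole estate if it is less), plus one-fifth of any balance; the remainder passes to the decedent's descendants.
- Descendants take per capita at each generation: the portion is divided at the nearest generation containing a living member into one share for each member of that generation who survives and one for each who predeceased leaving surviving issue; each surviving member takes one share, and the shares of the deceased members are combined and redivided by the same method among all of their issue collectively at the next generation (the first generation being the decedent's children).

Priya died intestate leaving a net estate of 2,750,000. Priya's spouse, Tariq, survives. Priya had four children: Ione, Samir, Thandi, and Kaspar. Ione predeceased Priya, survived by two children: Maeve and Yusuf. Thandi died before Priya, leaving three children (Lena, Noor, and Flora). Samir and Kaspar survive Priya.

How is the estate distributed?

Tariq: 710,000; Maeve: 204,000; Yusuf: 204,000; Samir: 510,000; Lena: 204,000; Noor: 204,000; Flora: 204,000; Kaspar: 510,000

Tariq first takes 200,000, leaving a balance of 2,550,000. Tariq then takes one-fifth of the balance (510,000), for a total of 710,000. The remaining 2,040,000 passes to the descendants.
The descendants' portion (2,040,000) is divided at the children's generation into 4 shares of 510,000. Samir and Kaspar each take 510,000. The 2 shares of the deceased (Ione and Thandi) are combined into a pool of 1,020,000.
That pool (1,020,000) is divided at the grandchildren's generation equally among Maeve, Yusuf, Lena, Noor, and Flora: 204,000 each.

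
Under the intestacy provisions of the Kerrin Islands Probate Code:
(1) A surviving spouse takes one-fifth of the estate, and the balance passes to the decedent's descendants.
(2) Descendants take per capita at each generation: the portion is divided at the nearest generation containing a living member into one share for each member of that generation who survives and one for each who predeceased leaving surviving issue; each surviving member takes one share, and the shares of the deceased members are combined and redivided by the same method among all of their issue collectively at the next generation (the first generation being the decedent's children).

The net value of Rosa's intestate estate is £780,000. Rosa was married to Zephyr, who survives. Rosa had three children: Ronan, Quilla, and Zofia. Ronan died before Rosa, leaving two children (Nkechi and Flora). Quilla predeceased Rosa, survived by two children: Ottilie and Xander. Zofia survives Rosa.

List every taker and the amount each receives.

Zephyr takes one-fifth of £780,000 = £156,000. The remaining £624,000 passes to the descendants.
The descendants' portion (£624,000) is divided at the children's generation into 3 shares of £208,000. Zofia takes £208,000. The 2 shares of the deceased (Ronan and Quilla) are combined into a pool of £416,000.
That pool (£416,000) is divided at the grandchildren's generation equally among Nkechi, Flora, Ottilie, and Xander: £104,000 each.

Zephyr: £156,000; Nkechi: £104,000; Flora: £104,000; Ottilie: £104,000; Xander: £104,000; Zofia: £208,000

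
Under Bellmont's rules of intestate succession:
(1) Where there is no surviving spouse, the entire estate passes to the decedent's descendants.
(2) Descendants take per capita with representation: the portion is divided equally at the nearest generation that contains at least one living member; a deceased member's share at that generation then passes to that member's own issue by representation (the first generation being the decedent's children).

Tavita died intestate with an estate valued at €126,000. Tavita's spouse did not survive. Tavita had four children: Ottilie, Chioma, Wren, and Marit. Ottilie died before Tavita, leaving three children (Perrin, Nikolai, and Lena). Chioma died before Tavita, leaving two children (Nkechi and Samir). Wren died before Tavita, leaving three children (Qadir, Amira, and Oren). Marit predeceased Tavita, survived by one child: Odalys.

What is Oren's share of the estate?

Oren receives €14,000.

The entire €126,000 passes to the descendants.
No child survives, so the initial division is made at the grandchildren's generation.
That amount (€126,000) is divided into 9 shares of €14,000: Perrin, Nikolai, Lena, Nkechi, Samir, Qadir, Amira, Oren, and Odalys each take €14,000.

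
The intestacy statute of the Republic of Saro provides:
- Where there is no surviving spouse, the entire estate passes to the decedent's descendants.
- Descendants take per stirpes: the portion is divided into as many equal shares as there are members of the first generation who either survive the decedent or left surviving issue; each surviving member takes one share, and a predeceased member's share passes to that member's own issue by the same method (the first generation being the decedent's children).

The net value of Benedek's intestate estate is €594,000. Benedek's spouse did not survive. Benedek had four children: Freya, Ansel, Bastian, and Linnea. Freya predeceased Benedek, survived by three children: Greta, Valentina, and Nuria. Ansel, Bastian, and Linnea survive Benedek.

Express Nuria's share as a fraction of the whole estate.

Nuria receives 1/12 of the estate.

The entire €594,000 passes to the descendants.
That amount (€594,000) is divided into 4 shares of €148,500: Ansel, Bastian, and Linnea each take €148,500; Freya's €148,500 share passes to Freya's issue.
Freya's share (€148,500) is divided into 3 shares of €49,500: Greta, Valentina, and Nuria each take €49,500.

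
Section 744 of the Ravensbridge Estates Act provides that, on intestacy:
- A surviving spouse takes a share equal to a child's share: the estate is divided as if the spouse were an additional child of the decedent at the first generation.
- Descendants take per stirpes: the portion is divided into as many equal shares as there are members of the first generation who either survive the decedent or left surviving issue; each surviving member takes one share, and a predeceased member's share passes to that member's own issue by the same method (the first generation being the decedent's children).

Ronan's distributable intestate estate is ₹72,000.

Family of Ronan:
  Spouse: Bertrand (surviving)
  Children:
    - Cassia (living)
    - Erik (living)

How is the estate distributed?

Bertrand: ₹24,000; Cassia: ₹24,000; Erik: ₹24,000

The spouse counts as an additional share at the children's level, so there are 3 primary shares of ₹24,000. Bertrand takes one such share (₹24,000).
The children's combined portion (₹48,000) is divided into 2 shares of ₹24,000: Cassia and Erik each take ₹24,000.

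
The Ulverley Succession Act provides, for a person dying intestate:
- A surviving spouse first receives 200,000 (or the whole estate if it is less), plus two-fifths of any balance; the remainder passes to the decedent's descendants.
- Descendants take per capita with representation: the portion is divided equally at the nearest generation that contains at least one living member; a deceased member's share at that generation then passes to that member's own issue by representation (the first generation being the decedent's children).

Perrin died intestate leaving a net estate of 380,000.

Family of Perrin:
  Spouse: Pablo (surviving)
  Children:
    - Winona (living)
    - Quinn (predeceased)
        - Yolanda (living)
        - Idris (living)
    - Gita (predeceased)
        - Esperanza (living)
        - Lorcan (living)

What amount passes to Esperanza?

Esperanza receives 18,000.

Pablo first takes 200,000, leaving a balance of 180,000. Pablo then takes two-fifths of the balance (72,000), for a total of 272,000. The remaining 108,000 passes to the descendants.
The descendants' portion (108,000) is divided into 3 shares of 36,000: Winona takes 36,000; Quinn's 36,000 share passes to Quinn's issue; Gita's 36,000 share passes to Gita's issue.
Quinn's share (36,000) is divided into 2 shares of 18,000: Yolanda and Idris each take 18,000.
Gita's share (36,000) is divided into 2 shares of 18,000: Esperanza and Lorcan each take 18,000.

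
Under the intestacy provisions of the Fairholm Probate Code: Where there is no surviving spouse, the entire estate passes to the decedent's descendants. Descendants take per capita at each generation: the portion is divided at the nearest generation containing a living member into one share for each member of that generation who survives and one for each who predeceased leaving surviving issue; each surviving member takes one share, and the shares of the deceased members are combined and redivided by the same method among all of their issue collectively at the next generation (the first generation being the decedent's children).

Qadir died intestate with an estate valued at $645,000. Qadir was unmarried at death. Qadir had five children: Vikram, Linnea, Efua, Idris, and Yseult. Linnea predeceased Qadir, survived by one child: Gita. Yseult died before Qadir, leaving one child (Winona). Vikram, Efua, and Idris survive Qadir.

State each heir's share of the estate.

Vikram: $129,000; Gita: $129,000; Efua: $129,000; Idris: $129,000; Winona: $129,000

The entire $645,000 passes to the descendants.
That amount ($645,000) is divided at the children's generation into 5 shares of $129,000. Vikram, Efua, and Idris each take $129,000. The 2 shares of the deceased (Linnea and Yseult) are combined into a pool of $258,000.
That pool ($258,000) is divided at the grandchildren's generation equally among Gita and Winona: $129,000 each.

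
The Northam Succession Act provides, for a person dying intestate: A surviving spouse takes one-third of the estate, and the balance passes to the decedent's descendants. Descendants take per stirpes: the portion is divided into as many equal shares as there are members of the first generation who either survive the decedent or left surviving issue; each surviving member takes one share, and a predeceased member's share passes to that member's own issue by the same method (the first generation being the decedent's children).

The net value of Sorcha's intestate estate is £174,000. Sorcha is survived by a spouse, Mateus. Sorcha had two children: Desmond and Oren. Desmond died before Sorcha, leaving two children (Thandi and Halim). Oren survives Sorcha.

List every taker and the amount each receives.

Mateus takes one-third of £174,000 = £58,000. The remaining £116,000 passes to the descendants.
The descendants' portion (£116,000) is divided into 2 shares of £58,000: Oren takes £58,000; Desmond's £58,000 share passes to Desmond's issue.
Desmond's share (£58,000) is divided into 2 shares of £29,000: Thandi and Halim each take £29,000.

Mateus: £58,000; Thandi: £29,000; Halim: £29,000; Oren: £58,000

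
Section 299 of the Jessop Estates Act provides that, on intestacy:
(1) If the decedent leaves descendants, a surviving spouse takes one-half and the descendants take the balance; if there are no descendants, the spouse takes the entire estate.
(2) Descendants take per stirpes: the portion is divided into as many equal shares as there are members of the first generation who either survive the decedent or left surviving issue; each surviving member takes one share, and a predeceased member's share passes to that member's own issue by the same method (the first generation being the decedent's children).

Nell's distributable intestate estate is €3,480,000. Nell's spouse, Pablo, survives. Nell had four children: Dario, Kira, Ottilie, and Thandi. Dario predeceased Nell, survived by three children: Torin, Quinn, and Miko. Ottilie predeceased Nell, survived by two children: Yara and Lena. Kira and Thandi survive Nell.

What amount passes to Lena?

Pablo takes one-half of €3,480,000 = €1,740,000. The remaining €1,740,000 passes to the descendants.
The descendants' portion (€1,740,000) is divided into 4 shares of €435,000: Kira and Thandi each take €435,000; Dario's €435,000 share passes to Dario's issue; Ottilie's €435,000 share passes to Ottilie's issue.
Dario's share (€435,000) is divided into 3 shares of €145,000: Torin, Quinn, and Miko each take €145,000.
Ottilie's share (€435,000) is divided into 2 shares of €217,500: Yara and Lena each take €217,500.

Lena receives €217,500.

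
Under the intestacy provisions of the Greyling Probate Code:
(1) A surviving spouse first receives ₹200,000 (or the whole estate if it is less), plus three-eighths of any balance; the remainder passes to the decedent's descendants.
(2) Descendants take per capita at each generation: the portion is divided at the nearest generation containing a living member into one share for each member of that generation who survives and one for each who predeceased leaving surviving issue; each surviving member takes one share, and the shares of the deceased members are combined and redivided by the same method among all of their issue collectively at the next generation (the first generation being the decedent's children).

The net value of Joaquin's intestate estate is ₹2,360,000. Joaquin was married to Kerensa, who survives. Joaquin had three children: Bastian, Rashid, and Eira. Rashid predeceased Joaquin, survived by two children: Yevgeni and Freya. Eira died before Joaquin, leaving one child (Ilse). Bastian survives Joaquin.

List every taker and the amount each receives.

Kerensa: ₹1,010,000; Bastian: ₹450,000; Yevgeni: ₹300,000; Freya: ₹300,000; Ilse: ₹300,000

Kerensa first takes ₹200,000, leaving a balance of ₹2,160,000. Kerensa then takes three-eighths of the balance (₹810,000), for a total of ₹1,010,000. The remaining ₹1,350,000 passes to the descendants.
The descendants' portion (₹1,350,000) is divided at the children's generation into 3 shares of ₹450,000. Bastian takes ₹450,000. The 2 shares of the deceased (Rashid and Eira) are combined into a pool of ₹900,000.
That pool (₹900,000) is divided at the grandchildren's generation equally among Yevgeni, Freya, and Ilse: ₹300,000 each.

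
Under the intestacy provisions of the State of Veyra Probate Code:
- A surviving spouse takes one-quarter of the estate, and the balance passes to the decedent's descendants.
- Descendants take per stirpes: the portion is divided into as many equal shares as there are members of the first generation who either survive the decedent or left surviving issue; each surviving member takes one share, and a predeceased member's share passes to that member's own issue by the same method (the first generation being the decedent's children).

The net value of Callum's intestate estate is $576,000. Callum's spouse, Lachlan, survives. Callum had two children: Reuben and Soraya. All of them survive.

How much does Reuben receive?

Lachlan takes one-quarter of $576,000 = $144,000. The remaining $432,000 passes to the descendants.
The descendants' portion ($432,000) is divided into 2 shares of $216,000: Reuben and Soraya each take $216,000.

Reuben receives $216,000.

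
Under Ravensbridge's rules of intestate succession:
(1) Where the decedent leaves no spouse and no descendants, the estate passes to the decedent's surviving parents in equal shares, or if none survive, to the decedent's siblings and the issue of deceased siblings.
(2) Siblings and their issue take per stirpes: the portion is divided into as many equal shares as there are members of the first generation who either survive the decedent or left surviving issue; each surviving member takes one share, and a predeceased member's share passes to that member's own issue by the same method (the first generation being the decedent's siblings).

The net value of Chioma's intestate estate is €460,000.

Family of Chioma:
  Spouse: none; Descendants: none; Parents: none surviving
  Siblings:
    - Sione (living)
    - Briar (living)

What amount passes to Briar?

The entire €460,000 passes to the siblings and their issue.
That amount (€460,000) is divided into 2 shares of €230,000: Sione and Briar each take €230,000.

Briar receives €230,000.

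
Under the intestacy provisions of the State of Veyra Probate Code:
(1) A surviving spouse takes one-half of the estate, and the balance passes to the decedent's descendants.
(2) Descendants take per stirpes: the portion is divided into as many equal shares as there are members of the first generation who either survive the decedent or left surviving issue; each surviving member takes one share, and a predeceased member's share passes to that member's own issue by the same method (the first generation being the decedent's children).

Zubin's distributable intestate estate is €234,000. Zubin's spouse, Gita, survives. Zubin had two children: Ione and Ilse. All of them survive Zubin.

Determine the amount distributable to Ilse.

Gita takes one-half of €234,000 = €117,000. The remaining €117,000 passes to the descendants.
The descendants' portion (€117,000) is divided into 2 shares of €58,500: Ione and Ilse each take €58,500.

Ilse receives €58,500.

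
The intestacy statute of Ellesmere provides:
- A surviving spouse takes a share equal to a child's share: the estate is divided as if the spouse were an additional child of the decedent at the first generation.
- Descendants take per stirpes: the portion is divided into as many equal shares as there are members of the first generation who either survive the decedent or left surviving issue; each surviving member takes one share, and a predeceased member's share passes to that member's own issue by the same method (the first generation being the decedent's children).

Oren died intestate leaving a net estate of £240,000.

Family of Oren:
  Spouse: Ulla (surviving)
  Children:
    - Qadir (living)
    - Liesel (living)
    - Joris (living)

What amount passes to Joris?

Joris receives £60,000.

The spouse counts as an additional share at the children's level, so there are 4 primary shares of £60,000. Ulla takes one such share (£60,000).
The children's combined portion (£180,000) is divided into 3 shares of £60,000: Qadir, Liesel, and Joris each take £60,000.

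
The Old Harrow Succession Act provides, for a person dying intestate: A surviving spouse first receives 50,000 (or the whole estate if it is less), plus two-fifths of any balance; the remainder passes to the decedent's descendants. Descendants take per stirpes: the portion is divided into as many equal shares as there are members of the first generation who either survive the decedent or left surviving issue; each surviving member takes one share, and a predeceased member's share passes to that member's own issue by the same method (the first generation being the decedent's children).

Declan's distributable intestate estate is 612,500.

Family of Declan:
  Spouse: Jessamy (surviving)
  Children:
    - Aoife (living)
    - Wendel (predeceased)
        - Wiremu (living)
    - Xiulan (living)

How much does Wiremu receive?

Wiremu receives 112,500.

Jessamy first takes 50,000, leaving a balance of 562,500. Jessamy then takes two-fifths of the balance (225,000), for a total of 275,000. The remaining 337,500 passes to the descendants.
The descendants' portion (337,500) is divided into 3 shares of 112,500: Aoife and Xiulan each take 112,500; Wendel's 112,500 share passes to Wendel's issue.
Wendel's share (112,500) passes entirely to Wiremu.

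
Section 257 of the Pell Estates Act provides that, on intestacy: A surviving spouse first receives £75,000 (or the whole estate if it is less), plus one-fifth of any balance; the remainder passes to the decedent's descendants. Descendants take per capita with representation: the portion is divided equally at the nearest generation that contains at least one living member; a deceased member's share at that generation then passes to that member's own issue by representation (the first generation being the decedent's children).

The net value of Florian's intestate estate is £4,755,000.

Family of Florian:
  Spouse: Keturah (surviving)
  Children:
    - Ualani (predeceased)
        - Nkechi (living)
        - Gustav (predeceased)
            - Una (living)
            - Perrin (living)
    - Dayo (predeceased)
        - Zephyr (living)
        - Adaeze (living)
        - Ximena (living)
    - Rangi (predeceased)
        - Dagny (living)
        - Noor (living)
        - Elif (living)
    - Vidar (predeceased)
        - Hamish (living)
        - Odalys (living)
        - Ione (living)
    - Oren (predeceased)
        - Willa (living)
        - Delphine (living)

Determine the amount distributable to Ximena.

Ximena receives £288,000.

Keturah first takes £75,000, leaving a balance of £4,680,000. Keturah then takes one-fifth of the balance (£936,000), for a total of £1,011,000. The remaining £3,744,000 passes to the descendants.
No child survives, so the initial division is made at the grandchildren's generation.
The descendants' portion (£3,744,000) is divided into 13 shares of £288,000: Nkechi, Zephyr, Adaeze, Ximena, Dagny, Noor, Elif, Hamish, Odalys, Ione, Willa, and Delphine each take £288,000; Gustav's £288,000 share passes to Gustav's issue.
Gustav's share (£288,000) is divided into 2 shares of £144,000: Una and Perrin each take £144,000.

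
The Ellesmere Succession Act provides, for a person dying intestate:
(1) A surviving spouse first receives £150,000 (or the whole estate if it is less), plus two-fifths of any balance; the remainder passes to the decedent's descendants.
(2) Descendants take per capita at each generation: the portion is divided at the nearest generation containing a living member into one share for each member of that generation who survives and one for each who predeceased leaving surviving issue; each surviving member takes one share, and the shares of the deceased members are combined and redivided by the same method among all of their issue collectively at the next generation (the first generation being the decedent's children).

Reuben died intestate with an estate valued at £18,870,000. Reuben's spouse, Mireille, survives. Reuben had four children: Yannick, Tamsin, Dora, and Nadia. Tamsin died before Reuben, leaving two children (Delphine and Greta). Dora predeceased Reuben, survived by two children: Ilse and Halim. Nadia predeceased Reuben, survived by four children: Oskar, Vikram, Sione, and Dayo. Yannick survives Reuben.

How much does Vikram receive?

Mireille first takes £150,000, leaving a balance of £18,720,000. Mireille then takes two-fifths of the balance (£7,488,000), for a total of £7,638,000. The remaining £11,232,000 passes to the descendants.
The descendants' portion (£11,232,000) is divided at the children's generation into 4 shares of £2,808,000. Yannick takes £2,808,000. The 3 shares of the deceased (Tamsin, Dora, and Nadia) are combined into a pool of £8,424,000.
That pool (£8,424,000) is divided at the grandchildren's generation equally among Delphine, Greta, Ilse, Halim, Oskar, Vikram, Sione, and Dayo: £1,053,000 each.

Vikram receives £1,053,000.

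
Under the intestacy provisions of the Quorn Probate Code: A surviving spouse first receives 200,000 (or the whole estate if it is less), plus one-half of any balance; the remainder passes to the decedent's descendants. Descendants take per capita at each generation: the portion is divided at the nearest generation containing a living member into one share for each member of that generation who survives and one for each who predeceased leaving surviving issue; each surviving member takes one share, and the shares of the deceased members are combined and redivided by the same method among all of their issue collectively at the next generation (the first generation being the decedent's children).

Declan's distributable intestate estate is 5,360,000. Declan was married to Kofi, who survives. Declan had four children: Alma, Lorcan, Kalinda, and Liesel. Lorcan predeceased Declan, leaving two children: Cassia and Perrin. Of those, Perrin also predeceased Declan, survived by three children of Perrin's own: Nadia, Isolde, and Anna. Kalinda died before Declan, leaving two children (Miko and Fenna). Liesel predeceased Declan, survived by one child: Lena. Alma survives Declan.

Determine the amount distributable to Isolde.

Isolde receives 129,000.

Kofi first takes 200,000, leaving a balance of 5,160,000. Kofi then takes one-half of the balance (2,580,000), for a total of 2,780,000. The remaining 2,580,000 passes to the descendants.
The descendants' portion (2,580,000) is divided at the children's generation into 4 shares of 645,000. Alma takes 645,000. The 3 shares of the deceased (Lorcan, Kalinda, and Liesel) are combined into a pool of 1,935,000.
That pool (1,935,000) is divided at the grandchildren's generation into 5 shares of 387,000. Cassia, Miko, Fenna, and Lena each take 387,000. The remaining share for the deceased Perrin (387,000) is carried to the next generation.
That pool (387,000) is divided at the great-grandchildren's generation equally among Nadia, Isolde, and Anna: 129,000 each.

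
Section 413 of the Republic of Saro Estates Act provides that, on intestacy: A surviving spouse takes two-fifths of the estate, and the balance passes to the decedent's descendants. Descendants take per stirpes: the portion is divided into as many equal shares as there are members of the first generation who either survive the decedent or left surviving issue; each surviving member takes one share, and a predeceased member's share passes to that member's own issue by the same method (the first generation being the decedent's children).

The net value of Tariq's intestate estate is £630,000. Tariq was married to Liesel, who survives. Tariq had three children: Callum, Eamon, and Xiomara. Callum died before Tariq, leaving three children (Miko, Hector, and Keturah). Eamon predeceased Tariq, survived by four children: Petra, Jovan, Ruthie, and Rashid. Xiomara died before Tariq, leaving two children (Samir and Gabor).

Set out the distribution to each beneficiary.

Liesel takes two-fifths of £630,000 = £252,000. The remaining £378,000 passes to the descendants.
The descendants' portion (£378,000) is divided into 3 shares of £126,000: Callum's £126,000 share passes to Callum's issue; Eamon's £126,000 share passes to Eamon's issue; Xiomara's £126,000 share passes to Xiomara's issue.
Callum's share (£126,000) is divided into 3 shares of £42,000: Miko, Hector, and Keturah each take £42,000.
Eamon's share (£126,000) is divided into 4 shares of £31,500: Petra, Jovan, Ruthie, and Rashid each take £31,500.
Xiomara's share (£126,000) is divided into 2 shares of £63,000: Samir and Gabor each take £63,000.

Liesel: £252,000; Miko: £42,000; Hector: £42,000; Keturah: £42,000; Petra: £31,500; Jovan: £31,500; Ruthie: £31,500; Rashid: £31,500; Samir: £63,000; Gabor: £63,000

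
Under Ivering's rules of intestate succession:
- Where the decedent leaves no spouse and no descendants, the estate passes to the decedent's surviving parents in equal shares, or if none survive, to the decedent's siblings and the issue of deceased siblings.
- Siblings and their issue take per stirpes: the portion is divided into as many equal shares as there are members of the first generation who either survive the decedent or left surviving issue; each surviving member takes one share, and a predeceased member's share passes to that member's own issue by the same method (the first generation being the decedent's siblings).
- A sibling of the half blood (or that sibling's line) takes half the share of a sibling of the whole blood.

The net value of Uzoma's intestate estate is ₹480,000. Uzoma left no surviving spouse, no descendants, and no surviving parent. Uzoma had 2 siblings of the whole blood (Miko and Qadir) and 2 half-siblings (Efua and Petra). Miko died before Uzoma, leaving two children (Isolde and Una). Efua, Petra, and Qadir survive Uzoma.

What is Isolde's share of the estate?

The entire ₹480,000 passes to the siblings and their issue.
Counting each half-blood sibling's line as half a unit, there are 3 units in ₹480,000, so one unit is ₹160,000. Whole-blood lines (Miko and Qadir) take ₹160,000 each; half-blood lines (Efua and Petra) take ₹80,000 each.
Miko's share (₹160,000) is divided into 2 shares of ₹80,000: Isolde and Una each take ₹80,000.

Isolde receives ₹80,000.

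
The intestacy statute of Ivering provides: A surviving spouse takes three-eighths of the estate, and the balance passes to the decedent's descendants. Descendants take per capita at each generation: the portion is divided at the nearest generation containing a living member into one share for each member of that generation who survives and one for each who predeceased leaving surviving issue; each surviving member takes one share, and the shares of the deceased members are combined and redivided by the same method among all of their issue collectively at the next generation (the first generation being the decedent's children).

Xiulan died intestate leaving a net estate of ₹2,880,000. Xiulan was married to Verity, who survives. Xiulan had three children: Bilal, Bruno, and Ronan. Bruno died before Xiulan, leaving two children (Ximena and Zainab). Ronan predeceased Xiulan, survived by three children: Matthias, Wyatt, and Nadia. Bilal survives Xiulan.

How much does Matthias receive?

Verity takes three-eighths of ₹2,880,000 = ₹1,080,000. The remaining ₹1,800,000 passes to the descendants.
The descendants' portion (₹1,800,000) is divided at the children's generation into 3 shares of ₹600,000. Bilal takes ₹600,000. The 2 shares of the deceased (Bruno and Ronan) are combined into a pool of ₹1,200,000.
That pool (₹1,200,000) is divided at the grandchildren's generation equally among Ximena, Zainab, Matthias, Wyatt, and Nadia: ₹240,000 each.

Matthias receives ₹240,000.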